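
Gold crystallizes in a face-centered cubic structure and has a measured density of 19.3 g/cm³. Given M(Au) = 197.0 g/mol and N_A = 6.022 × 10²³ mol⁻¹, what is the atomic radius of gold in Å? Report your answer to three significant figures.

For an FCC cell (Z = 4), a³ = Z·M/(N_A·ρ) = 4 × 197.0 / (6.022 × 10²³ × 19.30) = 6.780 × 10^-23 cm³, so a = 4.078 × 10^-8 cm = 4.078 Å.
Atoms touch along the face diagonal, so √2·a = 4r, so r = 0.3536 × a = 1.44 Å.

1.44 Å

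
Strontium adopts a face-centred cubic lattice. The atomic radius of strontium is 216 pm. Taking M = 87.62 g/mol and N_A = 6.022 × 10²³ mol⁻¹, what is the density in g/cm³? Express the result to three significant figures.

2.55 g/cm³

In an FCC lattice, atoms touch along the face diagonal, so √2·a = 4r, giving a = 610.9 pm = 6.109 × 10^-8 cm.
With Z = 4, ρ = Z·M/(N_A·a³) = 4 × 87.62 / (6.022 × 10²³ × 2.280 × 10^-22) = 2.552 g/cm³.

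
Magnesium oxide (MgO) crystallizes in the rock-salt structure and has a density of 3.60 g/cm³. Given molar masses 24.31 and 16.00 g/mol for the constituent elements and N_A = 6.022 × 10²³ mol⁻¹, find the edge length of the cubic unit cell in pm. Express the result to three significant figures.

M(MgO) = 40.31 g/mol; Z = 4 formula units per cell.
a³ = Z·M/(N_A·ρ) = 4 × 40.31 / (6.022 × 10²³ × 3.60) = 7.438 × 10^-23 cm³, so a = 4.205 × 10^-8 cm = 421 pm.

421 pm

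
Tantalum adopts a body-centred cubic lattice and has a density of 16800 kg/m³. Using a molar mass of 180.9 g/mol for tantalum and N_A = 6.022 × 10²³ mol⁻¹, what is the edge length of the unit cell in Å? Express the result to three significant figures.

3.29 Å

With Z = 2 atoms per BCC cell, a³ = Z·M/(N_A·ρ) = 2 × 180.9 / (6.022 × 10²³ × 16.80 g/cm³) = 3.576 × 10^-23 cm³.
a = (3.576 × 10^-23)^(1/3) = 3.295 × 10^-8 cm = 3.29 Å.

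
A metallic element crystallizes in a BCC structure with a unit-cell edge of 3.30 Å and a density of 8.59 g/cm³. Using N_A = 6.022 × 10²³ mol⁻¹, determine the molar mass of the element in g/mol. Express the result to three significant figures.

92.9 g/mol

A BCC cell has Z = 2 atoms; a = 3.300 × 10^-8 cm.
M = ρ·N_A·a³/Z = 8.59 × 6.022 × 10²³ × 3.594 × 10^-23 / 2 = 92.9 g/mol.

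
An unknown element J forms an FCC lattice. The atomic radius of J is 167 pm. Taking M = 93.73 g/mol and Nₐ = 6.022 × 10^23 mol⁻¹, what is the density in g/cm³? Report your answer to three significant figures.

5.91 g/cm³

In an FCC lattice, atoms touch along the face diagonal, so √2·a = 4r, giving a = 472.3 pm = 4.723 × 10^-8 cm.
With Z = 4, ρ = Z·M/(N_A·a³) = 4 × 93.73 / (6.022 × 10²³ × 1.054 × 10^-22) = 5.908 g/cm³.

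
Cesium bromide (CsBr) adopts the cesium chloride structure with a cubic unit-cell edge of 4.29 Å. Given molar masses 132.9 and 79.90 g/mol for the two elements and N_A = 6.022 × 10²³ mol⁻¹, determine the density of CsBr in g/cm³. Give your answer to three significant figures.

The cesium chloride structure contains Z = 1 formula unit per cell; M(CsBr) = 132.9 + 79.90 = 212.8 g/mol.
a³ = (4.290 × 10^-8 cm)³ = 7.895 × 10^-23 cm³.
ρ = 1 × 212.8 / (6.022 × 10²³ × 7.895 × 10^-23) = 4.476 g/cm³.

4.48 g/cm³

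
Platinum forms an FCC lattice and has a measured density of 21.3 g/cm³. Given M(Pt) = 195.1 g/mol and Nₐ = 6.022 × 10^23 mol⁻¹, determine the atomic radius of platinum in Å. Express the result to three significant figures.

1.39 Å

For an FCC cell (Z = 4), a³ = Z·M/(N_A·ρ) = 4 × 195.1 / (6.022 × 10²³ × 21.30) = 6.084 × 10^-23 cm³, so a = 3.933 × 10^-8 cm = 3.933 Å.
Atoms touch along the face diagonal, so √2·a = 4r, so r = 0.3536 × a = 1.39 Å.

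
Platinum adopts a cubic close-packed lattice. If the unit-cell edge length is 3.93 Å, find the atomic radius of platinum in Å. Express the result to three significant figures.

In an FCC lattice, atoms touch along the face diagonal, so √2·a = 4r.
r = √2·a/4 = 1.4142 × 3.93 / 4 = 1.39 Å.

1.39 Å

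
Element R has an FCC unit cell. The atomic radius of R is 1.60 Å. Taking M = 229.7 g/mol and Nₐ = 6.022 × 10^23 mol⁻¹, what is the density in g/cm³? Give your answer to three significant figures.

16.5 g/cm³

In an FCC lattice, atoms touch along the face diagonal, so √2·a = 4r, giving a = 4.525 Å = 4.525 × 10^-8 cm.
With Z = 4, ρ = Z·M/(N_A·a³) = 4 × 229.7 / (6.022 × 10²³ × 9.268 × 10^-23) = 16.46 g/cm³.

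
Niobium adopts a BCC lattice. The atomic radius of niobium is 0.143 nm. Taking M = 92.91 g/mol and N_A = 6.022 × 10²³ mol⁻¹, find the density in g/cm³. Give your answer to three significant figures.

In a BCC lattice, atoms touch along the body diagonal, so √3·a = 4r, giving a = 0.3302 nm = 3.302 × 10^-8 cm.
With Z = 2, ρ = Z·M/(N_A·a³) = 2 × 92.91 / (6.022 × 10²³ × 3.602 × 10^-23) = 8.567 g/cm³.

8.57 g/cm³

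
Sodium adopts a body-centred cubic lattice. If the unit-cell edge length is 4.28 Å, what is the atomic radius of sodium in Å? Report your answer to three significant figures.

1.85 Å

In a BCC lattice, atoms touch along the body diagonal, so √3·a = 4r.
r = √3·a/4 = 1.7321 × 4.28 / 4 = 1.85 Å.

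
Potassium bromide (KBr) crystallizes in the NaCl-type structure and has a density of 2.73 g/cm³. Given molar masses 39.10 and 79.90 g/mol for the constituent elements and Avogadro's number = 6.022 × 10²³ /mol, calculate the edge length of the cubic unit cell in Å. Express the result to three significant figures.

M(KBr) = 119.0 g/mol; Z = 4 formula units per cell.
a³ = Z·M/(N_A·ρ) = 4 × 119.0 / (6.022 × 10²³ × 2.73) = 2.895 × 10^-22 cm³, so a = 6.616 × 10^-8 cm = 6.62 Å.

6.62 Å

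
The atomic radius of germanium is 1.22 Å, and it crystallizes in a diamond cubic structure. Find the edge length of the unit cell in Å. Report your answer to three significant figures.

5.63 Å

In a diamond cubic lattice, nearest neighbors lie along the body diagonal with √3·a = 8r.
a = 8r/√3 = 8 × 1.22 / 1.7321 = 5.63 Å.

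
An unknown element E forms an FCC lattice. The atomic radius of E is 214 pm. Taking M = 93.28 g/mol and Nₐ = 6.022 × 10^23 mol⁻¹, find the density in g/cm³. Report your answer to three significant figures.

2.79 g/cm³

In an FCC lattice, atoms touch along the face diagonal, so √2·a = 4r, giving a = 605.3 pm = 6.053 × 10^-8 cm.
With Z = 4, ρ = Z·M/(N_A·a³) = 4 × 93.28 / (6.022 × 10²³ × 2.218 × 10^-22) = 2.794 g/cm³.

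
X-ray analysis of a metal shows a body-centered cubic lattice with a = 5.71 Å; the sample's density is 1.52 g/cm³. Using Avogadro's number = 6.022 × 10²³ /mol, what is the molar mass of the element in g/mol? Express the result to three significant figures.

A BCC cell has Z = 2 atoms; a = 5.710 × 10^-8 cm.
M = ρ·N_A·a³/Z = 1.52 × 6.022 × 10²³ × 1.862 × 10^-22 / 2 = 85.2 g/mol.

85.2 g/mol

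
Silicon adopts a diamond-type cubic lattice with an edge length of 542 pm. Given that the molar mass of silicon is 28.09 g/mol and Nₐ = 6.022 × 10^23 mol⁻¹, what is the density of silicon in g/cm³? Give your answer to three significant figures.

2.34 g/cm³

A diamond cubic unit cell contains Z = 8 atoms.
Cell volume: a³ = (542 pm)³ = (5.420 × 10^-8 cm)³ = 1.592 × 10^-22 cm³.
ρ = Z·M/(N_A·a³) = 8 × 28.09 / (6.022 × 10²³ × 1.592 × 10^-22) = 2.344 g/cm³.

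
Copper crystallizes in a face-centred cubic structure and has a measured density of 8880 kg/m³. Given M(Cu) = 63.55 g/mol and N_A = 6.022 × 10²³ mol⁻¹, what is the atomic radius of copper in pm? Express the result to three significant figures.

For an FCC cell (Z = 4), a³ = Z·M/(N_A·ρ) = 4 × 63.55 / (6.022 × 10²³ × 8.880) = 4.754 × 10^-23 cm³, so a = 3.622 × 10^-8 cm = 362.2 pm.
Atoms touch along the face diagonal, so √2·a = 4r, so r = 0.3536 × a = 128 pm.

128 pm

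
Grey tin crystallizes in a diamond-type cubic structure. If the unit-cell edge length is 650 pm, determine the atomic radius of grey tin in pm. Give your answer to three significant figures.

In a diamond cubic lattice, nearest neighbors lie along the body diagonal with √3·a = 8r.
r = √3·a/8 = 1.7321 × 650 / 8 = 141 pm.

141 pm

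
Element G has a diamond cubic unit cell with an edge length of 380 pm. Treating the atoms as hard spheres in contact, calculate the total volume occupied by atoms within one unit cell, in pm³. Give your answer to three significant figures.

In a diamond cubic lattice nearest neighbors lie along the body diagonal with √3·a = 8r, so r = 0.2165a = 82.27 pm.
V_atoms = Z × (4/3)πr³ = 8 × (4/3)π × (82.27)³ = 1.87 × 10^7 pm³.

1.87 × 10^7 pm³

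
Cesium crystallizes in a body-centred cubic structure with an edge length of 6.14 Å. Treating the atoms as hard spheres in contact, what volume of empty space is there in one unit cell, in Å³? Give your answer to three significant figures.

In a BCC lattice atoms touch along the body diagonal, so √3·a = 4r, so r = 0.4330a = 2.659 Å.
V_cell = a³ = 231.5 Å³; V_atoms = 2 × (4/3)πr³ = 157.4 Å³.
Empty space = 231.5 − 157.4 = 74.0 Å³.

74.0 Å³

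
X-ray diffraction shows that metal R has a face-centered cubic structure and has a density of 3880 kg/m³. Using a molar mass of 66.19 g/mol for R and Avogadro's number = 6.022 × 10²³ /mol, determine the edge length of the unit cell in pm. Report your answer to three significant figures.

With Z = 4 atoms per FCC cell, a³ = Z·M/(N_A·ρ) = 4 × 66.19 / (6.022 × 10²³ × 3.880 g/cm³) = 1.133 × 10^-22 cm³.
a = (1.133 × 10^-22)^(1/3) = 4.839 × 10^-8 cm = 484 pm.

484 pm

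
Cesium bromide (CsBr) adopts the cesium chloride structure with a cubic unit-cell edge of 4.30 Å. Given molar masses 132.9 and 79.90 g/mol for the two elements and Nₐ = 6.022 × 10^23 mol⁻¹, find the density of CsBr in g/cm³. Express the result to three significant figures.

The cesium chloride structure contains Z = 1 formula unit per cell; M(CsBr) = 132.9 + 79.90 = 212.8 g/mol.
a³ = (4.300 × 10^-8 cm)³ = 7.951 × 10^-23 cm³.
ρ = 1 × 212.8 / (6.022 × 10²³ × 7.951 × 10^-23) = 4.445 g/cm³.

4.44 g/cm³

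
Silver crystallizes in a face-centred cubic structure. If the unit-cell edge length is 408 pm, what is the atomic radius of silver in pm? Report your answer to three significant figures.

144 pm

In an FCC lattice, atoms touch along the face diagonal, so √2·a = 4r.
r = √2·a/4 = 1.4142 × 408 / 4 = 144 pm.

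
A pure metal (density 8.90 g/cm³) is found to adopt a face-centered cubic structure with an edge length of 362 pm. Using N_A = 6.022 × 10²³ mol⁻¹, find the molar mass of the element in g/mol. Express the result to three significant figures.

An FCC cell has Z = 4 atoms; a = 3.620 × 10^-8 cm.
M = ρ·N_A·a³/Z = 8.90 × 6.022 × 10²³ × 4.744 × 10^-23 / 4 = 63.6 g/mol.

63.6 g/mol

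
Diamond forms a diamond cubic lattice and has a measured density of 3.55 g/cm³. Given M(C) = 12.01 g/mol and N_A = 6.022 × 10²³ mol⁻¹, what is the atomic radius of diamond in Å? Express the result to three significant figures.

For a diamond cubic cell (Z = 8), a³ = Z·M/(N_A·ρ) = 8 × 12.01 / (6.022 × 10²³ × 3.550) = 4.494 × 10^-23 cm³, so a = 3.555 × 10^-8 cm = 3.555 Å.
Nearest neighbors lie along the body diagonal with √3·a = 8r, so r = 0.2165 × a = 0.770 Å.

0.770 Å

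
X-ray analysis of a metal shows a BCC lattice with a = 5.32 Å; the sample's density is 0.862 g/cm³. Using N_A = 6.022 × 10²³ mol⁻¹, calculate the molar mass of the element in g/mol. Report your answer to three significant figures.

A BCC cell has Z = 2 atoms; a = 5.320 × 10^-8 cm.
M = ρ·N_A·a³/Z = 0.862 × 6.022 × 10²³ × 1.506 × 10^-22 / 2 = 39.1 g/mol.

39.1 g/mol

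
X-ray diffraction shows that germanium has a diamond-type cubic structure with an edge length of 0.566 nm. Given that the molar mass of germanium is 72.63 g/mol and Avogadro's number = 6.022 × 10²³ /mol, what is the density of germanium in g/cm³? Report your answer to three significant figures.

A diamond cubic unit cell contains Z = 8 atoms.
Cell volume: a³ = (0.566 nm)³ = (5.660 × 10^-8 cm)³ = 1.813 × 10^-22 cm³.
ρ = Z·M/(N_A·a³) = 8 × 72.63 / (6.022 × 10²³ × 1.813 × 10^-22) = 5.321 g/cm³.

5.32 g/cm³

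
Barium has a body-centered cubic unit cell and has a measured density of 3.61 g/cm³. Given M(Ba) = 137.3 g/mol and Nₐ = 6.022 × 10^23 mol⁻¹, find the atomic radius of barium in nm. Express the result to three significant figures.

For a BCC cell (Z = 2), a³ = Z·M/(N_A·ρ) = 2 × 137.3 / (6.022 × 10²³ × 3.610) = 1.263 × 10^-22 cm³, so a = 5.017 × 10^-8 cm = 0.5017 nm.
Atoms touch along the body diagonal, so √3·a = 4r, so r = 0.4330 × a = 0.217 nm.

0.217 nm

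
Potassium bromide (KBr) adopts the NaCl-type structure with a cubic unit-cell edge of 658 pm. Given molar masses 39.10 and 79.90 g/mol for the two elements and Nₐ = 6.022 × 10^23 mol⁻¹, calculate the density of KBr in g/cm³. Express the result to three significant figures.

2.77 g/cm³

The NaCl-type structure contains Z = 4 formula units per cell; M(KBr) = 39.10 + 79.90 = 119.0 g/mol.
a³ = (6.580 × 10^-8 cm)³ = 2.849 × 10^-22 cm³.
ρ = 4 × 119.0 / (6.022 × 10²³ × 2.849 × 10^-22) = 2.775 g/cm³.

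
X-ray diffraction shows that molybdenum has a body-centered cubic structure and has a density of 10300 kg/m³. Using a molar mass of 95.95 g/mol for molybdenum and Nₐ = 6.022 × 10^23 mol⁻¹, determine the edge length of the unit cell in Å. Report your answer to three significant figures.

3.14 Å

With Z = 2 atoms per BCC cell, a³ = Z·M/(N_A·ρ) = 2 × 95.95 / (6.022 × 10²³ × 10.30 g/cm³) = 3.094 × 10^-23 cm³.
a = (3.094 × 10^-23)^(1/3) = 3.139 × 10^-8 cm = 3.14 Å.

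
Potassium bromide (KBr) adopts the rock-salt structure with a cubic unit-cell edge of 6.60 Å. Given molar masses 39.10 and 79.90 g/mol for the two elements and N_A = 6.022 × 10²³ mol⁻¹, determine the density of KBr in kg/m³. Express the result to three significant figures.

2750 kg/m³

The rock-salt structure contains Z = 4 formula units per cell; M(KBr) = 39.10 + 79.90 = 119.0 g/mol.
a³ = (6.600 × 10^-8 cm)³ = 2.875 × 10^-22 cm³.
ρ = 4 × 119.0 / (6.022 × 10²³ × 2.875 × 10^-22) = 2.749 g/cm³ = 2750 kg/m³.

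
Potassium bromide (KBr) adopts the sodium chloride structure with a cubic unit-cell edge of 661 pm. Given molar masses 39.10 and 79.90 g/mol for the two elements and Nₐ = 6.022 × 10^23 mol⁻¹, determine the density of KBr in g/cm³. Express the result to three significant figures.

The sodium chloride structure contains Z = 4 formula units per cell; M(KBr) = 39.10 + 79.90 = 119.0 g/mol.
a³ = (6.610 × 10^-8 cm)³ = 2.888 × 10^-22 cm³.
ρ = 4 × 119.0 / (6.022 × 10²³ × 2.888 × 10^-22) = 2.737 g/cm³.

2.74 g/cm³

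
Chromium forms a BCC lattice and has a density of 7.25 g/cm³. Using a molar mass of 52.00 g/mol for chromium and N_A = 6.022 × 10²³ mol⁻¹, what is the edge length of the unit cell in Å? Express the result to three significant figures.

2.88 Å

With Z = 2 atoms per BCC cell, a³ = Z·M/(N_A·ρ) = 2 × 52.00 / (6.022 × 10²³ × 7.250 g/cm³) = 2.382 × 10^-23 cm³.
a = (2.382 × 10^-23)^(1/3) = 2.877 × 10^-8 cm = 2.88 Å.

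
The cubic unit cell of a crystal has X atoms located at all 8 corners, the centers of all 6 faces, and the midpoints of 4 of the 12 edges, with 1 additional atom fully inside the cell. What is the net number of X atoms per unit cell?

Corner atoms are shared by 8 cells (1/8 each), face atoms by 2 (1/2 each), edge atoms by 4 (1/4 each), interior atoms are unshared.
Net atoms = 8 × 1/8 + 6 × 1/2 + 4 × 1/4 + 1 = 1 + 3 + 1 + 1 = 6.

6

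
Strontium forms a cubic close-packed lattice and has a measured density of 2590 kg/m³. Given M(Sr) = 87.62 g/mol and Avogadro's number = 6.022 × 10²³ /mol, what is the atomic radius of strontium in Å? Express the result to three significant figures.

For an FCC cell (Z = 4), a³ = Z·M/(N_A·ρ) = 4 × 87.62 / (6.022 × 10²³ × 2.590) = 2.247 × 10^-22 cm³, so a = 6.080 × 10^-8 cm = 6.080 Å.
Atoms touch along the face diagonal, so √2·a = 4r, so r = 0.3536 × a = 2.15 Å.

2.15 Å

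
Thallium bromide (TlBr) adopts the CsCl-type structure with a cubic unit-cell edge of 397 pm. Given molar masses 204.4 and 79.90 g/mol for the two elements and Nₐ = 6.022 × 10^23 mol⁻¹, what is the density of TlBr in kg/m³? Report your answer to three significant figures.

The CsCl-type structure contains Z = 1 formula unit per cell; M(TlBr) = 204.4 + 79.90 = 284.3 g/mol.
a³ = (3.970 × 10^-8 cm)³ = 6.257 × 10^-23 cm³.
ρ = 1 × 284.3 / (6.022 × 10²³ × 6.257 × 10^-23) = 7.545 g/cm³ = 7550 kg/m³.

7550 kg/m³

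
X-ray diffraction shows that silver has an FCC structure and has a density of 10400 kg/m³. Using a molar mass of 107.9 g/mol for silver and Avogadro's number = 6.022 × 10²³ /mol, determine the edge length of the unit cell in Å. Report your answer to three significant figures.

4.10 Å

With Z = 4 atoms per FCC cell, a³ = Z·M/(N_A·ρ) = 4 × 107.9 / (6.022 × 10²³ × 10.40 g/cm³) = 6.891 × 10^-23 cm³.
a = (6.891 × 10^-23)^(1/3) = 4.100 × 10^-8 cm = 4.10 Å.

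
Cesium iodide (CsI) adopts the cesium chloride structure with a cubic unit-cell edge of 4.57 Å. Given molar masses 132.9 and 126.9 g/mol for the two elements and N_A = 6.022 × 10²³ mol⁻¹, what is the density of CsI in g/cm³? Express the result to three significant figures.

4.52 g/cm³

The cesium chloride structure contains Z = 1 formula unit per cell; M(CsI) = 132.9 + 126.9 = 259.8 g/mol.
a³ = (4.570 × 10^-8 cm)³ = 9.544 × 10^-23 cm³.
ρ = 1 × 259.8 / (6.022 × 10²³ × 9.544 × 10^-23) = 4.520 g/cm³.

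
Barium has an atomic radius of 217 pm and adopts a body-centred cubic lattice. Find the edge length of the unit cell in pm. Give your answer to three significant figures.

In a BCC lattice, atoms touch along the body diagonal, so √3·a = 4r.
a = 4r/√3 = 4 × 217 / 1.7321 = 501 pm.

501 pm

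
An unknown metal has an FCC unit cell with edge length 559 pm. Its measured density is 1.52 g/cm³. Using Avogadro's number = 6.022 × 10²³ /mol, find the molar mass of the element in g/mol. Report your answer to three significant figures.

An FCC cell has Z = 4 atoms; a = 5.590 × 10^-8 cm.
M = ρ·N_A·a³/Z = 1.52 × 6.022 × 10²³ × 1.747 × 10^-22 / 4 = 40.0 g/mol.

40.0 g/mol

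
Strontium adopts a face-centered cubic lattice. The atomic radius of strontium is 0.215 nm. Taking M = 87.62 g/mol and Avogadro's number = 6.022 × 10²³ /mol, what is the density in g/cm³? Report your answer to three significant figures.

2.59 g/cm³

In an FCC lattice, atoms touch along the face diagonal, so √2·a = 4r, giving a = 0.6081 nm = 6.081 × 10^-8 cm.
With Z = 4, ρ = Z·M/(N_A·a³) = 4 × 87.62 / (6.022 × 10²³ × 2.249 × 10^-22) = 2.588 g/cm³.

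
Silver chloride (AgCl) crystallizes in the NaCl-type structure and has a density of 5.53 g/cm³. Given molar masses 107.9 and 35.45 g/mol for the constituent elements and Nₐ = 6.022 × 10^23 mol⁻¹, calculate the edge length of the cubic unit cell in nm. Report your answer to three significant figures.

0.556 nm

M(AgCl) = 143.35 g/mol; Z = 4 formula units per cell.
a³ = Z·M/(N_A·ρ) = 4 × 143.35 / (6.022 × 10²³ × 5.53) = 1.722 × 10^-22 cm³, so a = 5.563 × 10^-8 cm = 0.556 nm.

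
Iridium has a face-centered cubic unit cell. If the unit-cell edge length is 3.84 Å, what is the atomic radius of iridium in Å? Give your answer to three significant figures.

1.36 Å

In an FCC lattice, atoms touch along the face diagonal, so √2·a = 4r.
r = √2·a/4 = 1.4142 × 3.84 / 4 = 1.36 Å.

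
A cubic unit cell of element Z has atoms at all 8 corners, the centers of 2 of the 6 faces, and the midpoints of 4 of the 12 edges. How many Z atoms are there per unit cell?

Corner atoms are shared by 8 cells (1/8 each), face atoms by 2 (1/2 each), edge atoms by 4 (1/4 each).
Net atoms = 8 × 1/8 + 2 × 1/2 + 4 × 1/4 = 1 + 1 + 1 = 3.

3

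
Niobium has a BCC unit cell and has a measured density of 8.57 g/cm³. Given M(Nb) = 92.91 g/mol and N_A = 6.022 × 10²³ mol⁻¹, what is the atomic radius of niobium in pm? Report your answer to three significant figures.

For a BCC cell (Z = 2), a³ = Z·M/(N_A·ρ) = 2 × 92.91 / (6.022 × 10²³ × 8.570) = 3.601 × 10^-23 cm³, so a = 3.302 × 10^-8 cm = 330.2 pm.
Atoms touch along the body diagonal, so √3·a = 4r, so r = 0.4330 × a = 143 pm.

143 pm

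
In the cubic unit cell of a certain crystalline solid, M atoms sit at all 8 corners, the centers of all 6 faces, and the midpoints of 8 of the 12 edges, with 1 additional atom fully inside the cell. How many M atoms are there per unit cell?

Corner atoms are shared by 8 cells (1/8 each), face atoms by 2 (1/2 each), edge atoms by 4 (1/4 each), interior atoms are unshared.
Net atoms = 8 × 1/8 + 6 × 1/2 + 8 × 1/4 + 1 = 1 + 3 + 2 + 1 = 7.

7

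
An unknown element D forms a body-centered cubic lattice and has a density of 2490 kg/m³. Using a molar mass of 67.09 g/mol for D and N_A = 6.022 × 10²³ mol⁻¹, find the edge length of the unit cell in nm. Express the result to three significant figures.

With Z = 2 atoms per BCC cell, a³ = Z·M/(N_A·ρ) = 2 × 67.09 / (6.022 × 10²³ × 2.490 g/cm³) = 8.948 × 10^-23 cm³.
a = (8.948 × 10^-23)^(1/3) = 4.473 × 10^-8 cm = 0.447 nm.

0.447 nm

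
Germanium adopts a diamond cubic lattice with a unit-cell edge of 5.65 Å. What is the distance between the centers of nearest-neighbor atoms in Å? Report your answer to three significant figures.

2.45 Å

In a diamond cubic structure, nearest neighbors lie along the body diagonal with √3·a = 8r; the nearest-neighbor distance equals 2r = 0.4330·a.
d = 0.4330 × 5.65 = 2.45 Å.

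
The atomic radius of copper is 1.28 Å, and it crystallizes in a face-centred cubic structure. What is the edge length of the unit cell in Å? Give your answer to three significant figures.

In an FCC lattice, atoms touch along the face diagonal, so √2·a = 4r.
a = 4r/√2 = 4 × 1.28 / 1.4142 = 3.62 Å.

3.62 Å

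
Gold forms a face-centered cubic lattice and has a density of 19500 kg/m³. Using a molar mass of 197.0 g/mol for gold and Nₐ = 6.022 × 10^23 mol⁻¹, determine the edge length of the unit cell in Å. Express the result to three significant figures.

With Z = 4 atoms per FCC cell, a³ = Z·M/(N_A·ρ) = 4 × 197.0 / (6.022 × 10²³ × 19.50 g/cm³) = 6.710 × 10^-23 cm³.
a = (6.710 × 10^-23)^(1/3) = 4.064 × 10^-8 cm = 4.06 Å.

4.06 Å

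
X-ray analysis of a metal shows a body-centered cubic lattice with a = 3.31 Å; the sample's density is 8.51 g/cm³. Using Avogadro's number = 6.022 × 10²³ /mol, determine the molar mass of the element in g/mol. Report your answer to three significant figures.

A BCC cell has Z = 2 atoms; a = 3.310 × 10^-8 cm.
M = ρ·N_A·a³/Z = 8.51 × 6.022 × 10²³ × 3.626 × 10^-23 / 2 = 92.9 g/mol.

92.9 g/mol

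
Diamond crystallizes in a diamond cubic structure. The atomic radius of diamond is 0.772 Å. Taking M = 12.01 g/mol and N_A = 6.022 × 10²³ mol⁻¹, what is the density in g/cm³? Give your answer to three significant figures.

In a diamond cubic lattice, nearest neighbors lie along the body diagonal with √3·a = 8r, giving a = 3.566 Å = 3.566 × 10^-8 cm.
With Z = 8, ρ = Z·M/(N_A·a³) = 8 × 12.01 / (6.022 × 10²³ × 4.534 × 10^-23) = 3.519 g/cm³.

3.52 g/cm³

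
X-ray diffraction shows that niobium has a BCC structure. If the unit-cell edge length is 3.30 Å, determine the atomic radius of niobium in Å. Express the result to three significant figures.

In a BCC lattice, atoms touch along the body diagonal, so √3·a = 4r.
r = √3·a/4 = 1.7321 × 3.30 / 4 = 1.43 Å.

1.43 Å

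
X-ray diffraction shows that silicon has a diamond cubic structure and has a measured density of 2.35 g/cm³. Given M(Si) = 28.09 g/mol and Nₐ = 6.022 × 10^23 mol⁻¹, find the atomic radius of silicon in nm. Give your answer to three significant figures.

0.117 nm

For a diamond cubic cell (Z = 8), a³ = Z·M/(N_A·ρ) = 8 × 28.09 / (6.022 × 10²³ × 2.350) = 1.588 × 10^-22 cm³, so a = 5.415 × 10^-8 cm = 0.5415 nm.
Nearest neighbors lie along the body diagonal with √3·a = 8r, so r = 0.2165 × a = 0.117 nm.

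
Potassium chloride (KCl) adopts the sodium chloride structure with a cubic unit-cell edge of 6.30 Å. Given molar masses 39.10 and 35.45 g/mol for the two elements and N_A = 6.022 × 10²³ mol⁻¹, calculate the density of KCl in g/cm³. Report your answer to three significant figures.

The sodium chloride structure contains Z = 4 formula units per cell; M(KCl) = 39.10 + 35.45 = 74.55 g/mol.
a³ = (6.300 × 10^-8 cm)³ = 2.500 × 10^-22 cm³.
ρ = 4 × 74.55 / (6.022 × 10²³ × 2.500 × 10^-22) = 1.980 g/cm³.

1.98 g/cm³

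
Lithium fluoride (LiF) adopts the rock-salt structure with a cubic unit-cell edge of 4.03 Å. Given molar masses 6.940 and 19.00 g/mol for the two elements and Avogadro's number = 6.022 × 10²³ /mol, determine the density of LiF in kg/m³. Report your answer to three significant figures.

2630 kg/m³

The rock-salt structure contains Z = 4 formula units per cell; M(LiF) = 6.940 + 19.00 = 25.94 g/mol.
a³ = (4.030 × 10^-8 cm)³ = 6.545 × 10^-23 cm³.
ρ = 4 × 25.94 / (6.022 × 10²³ × 6.545 × 10^-23) = 2.633 g/cm³ = 2630 kg/m³.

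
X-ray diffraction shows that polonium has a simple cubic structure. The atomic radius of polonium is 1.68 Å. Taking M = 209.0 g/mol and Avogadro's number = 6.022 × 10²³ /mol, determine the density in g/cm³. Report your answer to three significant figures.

In a simple cubic lattice, atoms touch along the cell edge, so a = 2r, giving a = 3.360 Å = 3.360 × 10^-8 cm.
With Z = 1, ρ = Z·M/(N_A·a³) = 1 × 209.0 / (6.022 × 10²³ × 3.793 × 10^-23) = 9.149 g/cm³.

9.15 g/cm³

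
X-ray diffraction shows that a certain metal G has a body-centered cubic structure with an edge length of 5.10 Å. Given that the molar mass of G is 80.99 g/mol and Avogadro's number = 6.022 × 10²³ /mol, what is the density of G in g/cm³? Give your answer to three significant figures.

2.03 g/cm³

A BCC unit cell contains Z = 2 atoms.
Cell volume: a³ = (5.10 Å)³ = (5.100 × 10^-8 cm)³ = 1.327 × 10^-22 cm³.
ρ = Z·M/(N_A·a³) = 2 × 80.99 / (6.022 × 10²³ × 1.327 × 10^-22) = 2.028 g/cm³.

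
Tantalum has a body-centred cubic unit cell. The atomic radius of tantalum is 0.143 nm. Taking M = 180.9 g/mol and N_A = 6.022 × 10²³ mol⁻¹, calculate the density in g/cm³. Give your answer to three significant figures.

16.7 g/cm³

In a BCC lattice, atoms touch along the body diagonal, so √3·a = 4r, giving a = 0.3302 nm = 3.302 × 10^-8 cm.
With Z = 2, ρ = Z·M/(N_A·a³) = 2 × 180.9 / (6.022 × 10²³ × 3.602 × 10^-23) = 16.68 g/cm³.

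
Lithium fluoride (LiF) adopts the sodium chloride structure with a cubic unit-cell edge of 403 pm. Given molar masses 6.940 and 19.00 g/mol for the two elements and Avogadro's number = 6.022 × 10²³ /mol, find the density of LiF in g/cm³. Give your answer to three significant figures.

The sodium chloride structure contains Z = 4 formula units per cell; M(LiF) = 6.940 + 19.00 = 25.94 g/mol.
a³ = (4.030 × 10^-8 cm)³ = 6.545 × 10^-23 cm³.
ρ = 4 × 25.94 / (6.022 × 10²³ × 6.545 × 10^-23) = 2.633 g/cm³.

2.63 g/cm³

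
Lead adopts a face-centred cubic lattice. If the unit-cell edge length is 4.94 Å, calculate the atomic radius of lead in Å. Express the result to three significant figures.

1.75 Å

In an FCC lattice, atoms touch along the face diagonal, so √2·a = 4r.
r = √2·a/4 = 1.4142 × 4.94 / 4 = 1.75 Å.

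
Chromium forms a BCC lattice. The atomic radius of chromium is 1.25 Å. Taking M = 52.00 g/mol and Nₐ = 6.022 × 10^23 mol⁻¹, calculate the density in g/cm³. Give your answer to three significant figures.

7.18 g/cm³

In a BCC lattice, atoms touch along the body diagonal, so √3·a = 4r, giving a = 2.887 Å = 2.887 × 10^-8 cm.
With Z = 2, ρ = Z·M/(N_A·a³) = 2 × 52.00 / (6.022 × 10²³ × 2.406 × 10^-23) = 7.179 g/cm³.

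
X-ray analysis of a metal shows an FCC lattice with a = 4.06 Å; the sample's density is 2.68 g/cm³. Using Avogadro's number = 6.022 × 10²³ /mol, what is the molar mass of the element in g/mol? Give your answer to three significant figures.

An FCC cell has Z = 4 atoms; a = 4.060 × 10^-8 cm.
M = ρ·N_A·a³/Z = 2.68 × 6.022 × 10²³ × 6.692 × 10^-23 / 4 = 27.0 g/mol.

27.0 g/mol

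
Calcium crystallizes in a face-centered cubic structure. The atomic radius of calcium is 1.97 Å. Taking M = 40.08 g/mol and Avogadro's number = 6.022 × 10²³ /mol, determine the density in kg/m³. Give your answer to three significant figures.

1540 kg/m³

In an FCC lattice, atoms touch along the face diagonal, so √2·a = 4r, giving a = 5.572 Å = 5.572 × 10^-8 cm.
With Z = 4, ρ = Z·M/(N_A·a³) = 4 × 40.08 / (6.022 × 10²³ × 1.730 × 10^-22) = 1.539 g/cm³ = 1540 kg/m³.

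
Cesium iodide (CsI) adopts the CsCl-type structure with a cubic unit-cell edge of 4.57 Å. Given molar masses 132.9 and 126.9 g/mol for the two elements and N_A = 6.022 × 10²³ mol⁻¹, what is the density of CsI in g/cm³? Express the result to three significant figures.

The CsCl-type structure contains Z = 1 formula unit per cell; M(CsI) = 132.9 + 126.9 = 259.8 g/mol.
a³ = (4.570 × 10^-8 cm)³ = 9.544 × 10^-23 cm³.
ρ = 1 × 259.8 / (6.022 × 10²³ × 9.544 × 10^-23) = 4.520 g/cm³.

4.52 g/cm³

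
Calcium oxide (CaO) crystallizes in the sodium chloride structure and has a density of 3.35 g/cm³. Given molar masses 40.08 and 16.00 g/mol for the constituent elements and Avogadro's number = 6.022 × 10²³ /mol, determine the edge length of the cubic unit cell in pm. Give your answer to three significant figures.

M(CaO) = 56.08 g/mol; Z = 4 formula units per cell.
a³ = Z·M/(N_A·ρ) = 4 × 56.08 / (6.022 × 10²³ × 3.35) = 1.112 × 10^-22 cm³, so a = 4.809 × 10^-8 cm = 481 pm.

481 pm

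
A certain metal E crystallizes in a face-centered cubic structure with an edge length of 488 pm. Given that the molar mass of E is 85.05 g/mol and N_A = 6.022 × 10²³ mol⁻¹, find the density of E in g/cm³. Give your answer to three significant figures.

An FCC unit cell contains Z = 4 atoms.
Cell volume: a³ = (488 pm)³ = (4.880 × 10^-8 cm)³ = 1.162 × 10^-22 cm³.
ρ = Z·M/(N_A·a³) = 4 × 85.05 / (6.022 × 10²³ × 1.162 × 10^-22) = 4.861 g/cm³.

4.86 g/cm³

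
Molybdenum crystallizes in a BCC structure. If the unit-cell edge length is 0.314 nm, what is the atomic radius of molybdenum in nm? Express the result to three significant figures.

0.136 nm

In a BCC lattice, atoms touch along the body diagonal, so √3·a = 4r.
r = √3·a/4 = 1.7321 × 0.314 / 4 = 0.136 nm.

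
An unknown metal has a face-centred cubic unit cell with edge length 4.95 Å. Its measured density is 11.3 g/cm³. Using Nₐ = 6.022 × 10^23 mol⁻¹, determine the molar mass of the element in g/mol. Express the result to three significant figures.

206 g/mol

An FCC cell has Z = 4 atoms; a = 4.950 × 10^-8 cm.
M = ρ·N_A·a³/Z = 11.3 × 6.022 × 10²³ × 1.213 × 10^-22 / 4 = 206 g/mol.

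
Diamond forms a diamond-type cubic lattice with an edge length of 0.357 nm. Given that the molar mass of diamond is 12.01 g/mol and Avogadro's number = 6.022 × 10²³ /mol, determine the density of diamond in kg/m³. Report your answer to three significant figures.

3510 kg/m³

A diamond cubic unit cell contains Z = 8 atoms.
Cell volume: a³ = (0.357 nm)³ = (3.570 × 10^-8 cm)³ = 4.550 × 10^-23 cm³.
ρ = Z·M/(N_A·a³) = 8 × 12.01 / (6.022 × 10²³ × 4.550 × 10^-23) = 3.507 g/cm³ = 3510 kg/m³.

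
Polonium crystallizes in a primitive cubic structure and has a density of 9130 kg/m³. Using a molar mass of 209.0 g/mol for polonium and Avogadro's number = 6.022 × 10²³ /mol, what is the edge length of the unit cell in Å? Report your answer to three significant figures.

With Z = 1 atom per simple cubic cell, a³ = Z·M/(N_A·ρ) = 1 × 209.0 / (6.022 × 10²³ × 9.130 g/cm³) = 3.801 × 10^-23 cm³.
a = (3.801 × 10^-23)^(1/3) = 3.362 × 10^-8 cm = 3.36 Å.

3.36 Å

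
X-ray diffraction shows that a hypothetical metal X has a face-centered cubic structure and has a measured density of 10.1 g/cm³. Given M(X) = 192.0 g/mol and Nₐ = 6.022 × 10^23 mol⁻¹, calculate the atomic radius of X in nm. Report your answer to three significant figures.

0.177 nm

For an FCC cell (Z = 4), a³ = Z·M/(N_A·ρ) = 4 × 192.0 / (6.022 × 10²³ × 10.10) = 1.263 × 10^-22 cm³, so a = 5.017 × 10^-8 cm = 0.5017 nm.
Atoms touch along the face diagonal, so √2·a = 4r, so r = 0.3536 × a = 0.177 nm.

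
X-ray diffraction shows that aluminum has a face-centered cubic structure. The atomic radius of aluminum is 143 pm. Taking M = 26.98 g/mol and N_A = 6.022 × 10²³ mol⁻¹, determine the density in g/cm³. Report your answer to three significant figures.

2.71 g/cm³

In an FCC lattice, atoms touch along the face diagonal, so √2·a = 4r, giving a = 404.5 pm = 4.045 × 10^-8 cm.
With Z = 4, ρ = Z·M/(N_A·a³) = 4 × 26.98 / (6.022 × 10²³ × 6.617 × 10^-23) = 2.708 g/cm³.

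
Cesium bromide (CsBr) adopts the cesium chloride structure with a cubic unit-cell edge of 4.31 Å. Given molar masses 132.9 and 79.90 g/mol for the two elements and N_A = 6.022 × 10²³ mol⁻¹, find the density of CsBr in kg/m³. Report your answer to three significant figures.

4410 kg/m³

The cesium chloride structure contains Z = 1 formula unit per cell; M(CsBr) = 132.9 + 79.90 = 212.8 g/mol.
a³ = (4.310 × 10^-8 cm)³ = 8.006 × 10^-23 cm³.
ρ = 1 × 212.8 / (6.022 × 10²³ × 8.006 × 10^-23) = 4.414 g/cm³ = 4410 kg/m³.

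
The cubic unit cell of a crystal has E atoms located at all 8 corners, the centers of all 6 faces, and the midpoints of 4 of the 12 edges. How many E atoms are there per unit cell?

Corner atoms are shared by 8 cells (1/8 each), face atoms by 2 (1/2 each), edge atoms by 4 (1/4 each).
Net atoms = 8 × 1/8 + 6 × 1/2 + 4 × 1/4 = 1 + 3 + 1 = 5.

5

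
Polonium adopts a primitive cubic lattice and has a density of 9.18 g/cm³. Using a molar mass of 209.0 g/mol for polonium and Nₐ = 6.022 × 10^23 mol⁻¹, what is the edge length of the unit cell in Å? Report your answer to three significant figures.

With Z = 1 atom per simple cubic cell, a³ = Z·M/(N_A·ρ) = 1 × 209.0 / (6.022 × 10²³ × 9.180 g/cm³) = 3.781 × 10^-23 cm³.
a = (3.781 × 10^-23)^(1/3) = 3.356 × 10^-8 cm = 3.36 Å.

3.36 Å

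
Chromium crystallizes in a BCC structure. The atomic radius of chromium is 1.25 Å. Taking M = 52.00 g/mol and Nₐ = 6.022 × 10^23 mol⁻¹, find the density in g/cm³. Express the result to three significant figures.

In a BCC lattice, atoms touch along the body diagonal, so √3·a = 4r, giving a = 2.887 Å = 2.887 × 10^-8 cm.
With Z = 2, ρ = Z·M/(N_A·a³) = 2 × 52.00 / (6.022 × 10²³ × 2.406 × 10^-23) = 7.179 g/cm³.

7.18 g/cm³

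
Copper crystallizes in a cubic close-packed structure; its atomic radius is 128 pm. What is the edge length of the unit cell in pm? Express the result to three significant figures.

362 pm

In an FCC lattice, atoms touch along the face diagonal, so √2·a = 4r.
a = 4r/√2 = 4 × 128 / 1.4142 = 362 pm.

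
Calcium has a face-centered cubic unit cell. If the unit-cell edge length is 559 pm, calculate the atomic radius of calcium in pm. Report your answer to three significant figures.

198 pm

In an FCC lattice, atoms touch along the face diagonal, so √2·a = 4r.
r = √2·a/4 = 1.4142 × 559 / 4 = 198 pm.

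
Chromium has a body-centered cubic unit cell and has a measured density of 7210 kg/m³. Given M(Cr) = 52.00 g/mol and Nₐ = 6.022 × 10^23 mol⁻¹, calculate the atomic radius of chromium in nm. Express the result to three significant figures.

0.125 nm

For a BCC cell (Z = 2), a³ = Z·M/(N_A·ρ) = 2 × 52.00 / (6.022 × 10²³ × 7.210) = 2.395 × 10^-23 cm³, so a = 2.883 × 10^-8 cm = 0.2883 nm.
Atoms touch along the body diagonal, so √3·a = 4r, so r = 0.4330 × a = 0.125 nm.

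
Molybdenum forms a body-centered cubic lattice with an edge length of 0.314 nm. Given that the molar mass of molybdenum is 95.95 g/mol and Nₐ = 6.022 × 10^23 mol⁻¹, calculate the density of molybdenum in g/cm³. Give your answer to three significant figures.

10.3 g/cm³

A BCC unit cell contains Z = 2 atoms.
Cell volume: a³ = (0.314 nm)³ = (3.140 × 10^-8 cm)³ = 3.096 × 10^-23 cm³.
ρ = Z·M/(N_A·a³) = 2 × 95.95 / (6.022 × 10²³ × 3.096 × 10^-23) = 10.29 g/cm³.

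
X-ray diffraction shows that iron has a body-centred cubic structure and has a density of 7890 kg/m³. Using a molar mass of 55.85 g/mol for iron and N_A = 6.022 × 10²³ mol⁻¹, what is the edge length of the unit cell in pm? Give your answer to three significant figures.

286 pm

With Z = 2 atoms per BCC cell, a³ = Z·M/(N_A·ρ) = 2 × 55.85 / (6.022 × 10²³ × 7.890 g/cm³) = 2.351 × 10^-23 cm³.
a = (2.351 × 10^-23)^(1/3) = 2.865 × 10^-8 cm = 286 pm.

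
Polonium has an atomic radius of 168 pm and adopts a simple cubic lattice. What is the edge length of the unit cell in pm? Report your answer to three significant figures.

336 pm

In a simple cubic lattice, atoms touch along the cell edge, so a = 2r.
a = 2r = 2 × 168 = 336 pm.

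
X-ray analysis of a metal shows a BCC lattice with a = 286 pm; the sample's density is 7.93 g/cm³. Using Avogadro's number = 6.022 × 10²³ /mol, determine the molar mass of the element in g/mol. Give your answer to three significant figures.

A BCC cell has Z = 2 atoms; a = 2.860 × 10^-8 cm.
M = ρ·N_A·a³/Z = 7.93 × 6.022 × 10²³ × 2.339 × 10^-23 / 2 = 55.9 g/mol.

55.9 g/mol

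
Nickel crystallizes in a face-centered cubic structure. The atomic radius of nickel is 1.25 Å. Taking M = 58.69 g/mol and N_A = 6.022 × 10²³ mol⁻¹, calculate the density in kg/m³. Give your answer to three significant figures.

In an FCC lattice, atoms touch along the face diagonal, so √2·a = 4r, giving a = 3.536 Å = 3.536 × 10^-8 cm.
With Z = 4, ρ = Z·M/(N_A·a³) = 4 × 58.69 / (6.022 × 10²³ × 4.419 × 10^-23) = 8.821 g/cm³ = 8820 kg/m³.

8820 kg/m³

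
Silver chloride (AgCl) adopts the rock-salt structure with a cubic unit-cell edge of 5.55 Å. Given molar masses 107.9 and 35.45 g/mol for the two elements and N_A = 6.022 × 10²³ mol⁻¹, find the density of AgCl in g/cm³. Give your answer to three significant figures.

The rock-salt structure contains Z = 4 formula units per cell; M(AgCl) = 107.9 + 35.45 = 143.35 g/mol.
a³ = (5.550 × 10^-8 cm)³ = 1.710 × 10^-22 cm³.
ρ = 4 × 143.35 / (6.022 × 10²³ × 1.710 × 10^-22) = 5.570 g/cm³.

5.57 g/cm³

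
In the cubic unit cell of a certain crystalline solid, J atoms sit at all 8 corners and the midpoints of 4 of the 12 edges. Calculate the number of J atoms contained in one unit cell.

2

Corner atoms are shared by 8 cells (1/8 each), edge atoms by 4 (1/4 each).
Net atoms = 8 × 1/8 + 4 × 1/4 = 1 + 1 = 2.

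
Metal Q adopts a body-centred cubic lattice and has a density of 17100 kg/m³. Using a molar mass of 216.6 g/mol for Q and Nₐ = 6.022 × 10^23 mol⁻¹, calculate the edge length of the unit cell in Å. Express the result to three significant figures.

With Z = 2 atoms per BCC cell, a³ = Z·M/(N_A·ρ) = 2 × 216.6 / (6.022 × 10²³ × 17.10 g/cm³) = 4.207 × 10^-23 cm³.
a = (4.207 × 10^-23)^(1/3) = 3.478 × 10^-8 cm = 3.48 Å.

3.48 Å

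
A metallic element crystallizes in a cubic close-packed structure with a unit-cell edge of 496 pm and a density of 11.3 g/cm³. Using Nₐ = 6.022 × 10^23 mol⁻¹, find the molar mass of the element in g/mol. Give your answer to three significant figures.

208 g/mol

An FCC cell has Z = 4 atoms; a = 4.960 × 10^-8 cm.
M = ρ·N_A·a³/Z = 11.3 × 6.022 × 10²³ × 1.220 × 10^-22 / 4 = 208 g/mol.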